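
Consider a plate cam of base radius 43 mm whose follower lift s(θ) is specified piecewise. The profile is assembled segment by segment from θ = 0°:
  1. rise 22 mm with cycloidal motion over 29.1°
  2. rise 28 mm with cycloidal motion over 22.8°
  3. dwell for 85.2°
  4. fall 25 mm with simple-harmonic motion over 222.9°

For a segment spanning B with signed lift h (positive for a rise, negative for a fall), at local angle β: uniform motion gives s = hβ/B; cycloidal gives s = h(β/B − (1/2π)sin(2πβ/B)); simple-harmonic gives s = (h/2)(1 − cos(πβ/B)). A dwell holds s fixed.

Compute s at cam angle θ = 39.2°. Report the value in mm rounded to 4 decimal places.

seg 1 [0°–29.1°] cycloidal, h=22: full span → s += 22 → s = 22.0000
seg 2 [29.1°–51.9°] cycloidal, h=28: θ=39.2° here. β=10.1, B=22.8. 28·(0.4430 − sin(2π·0.4430)/(2π)) = 10.8409 → s = 32.8409

32.8409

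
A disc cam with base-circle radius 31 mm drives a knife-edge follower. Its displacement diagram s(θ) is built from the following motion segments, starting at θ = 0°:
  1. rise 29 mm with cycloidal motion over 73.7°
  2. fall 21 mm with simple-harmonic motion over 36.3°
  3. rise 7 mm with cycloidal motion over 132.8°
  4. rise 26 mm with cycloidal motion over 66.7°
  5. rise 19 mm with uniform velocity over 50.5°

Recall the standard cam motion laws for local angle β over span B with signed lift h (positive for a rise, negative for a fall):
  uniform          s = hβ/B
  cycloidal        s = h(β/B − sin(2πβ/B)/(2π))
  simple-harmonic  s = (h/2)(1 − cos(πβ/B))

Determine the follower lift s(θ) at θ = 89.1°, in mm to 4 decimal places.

seg 1 [0°–73.7°] cycloidal, h=29: full span → s += 29 → s = 29.0000
seg 2 [73.7°–110°] simple-harmonic, h=-21: θ=89.1° here. β=15.4, B=36.3. -21/2·(1 − cos(π·0.4242)) = -8.0245 → s = 20.9755

20.9755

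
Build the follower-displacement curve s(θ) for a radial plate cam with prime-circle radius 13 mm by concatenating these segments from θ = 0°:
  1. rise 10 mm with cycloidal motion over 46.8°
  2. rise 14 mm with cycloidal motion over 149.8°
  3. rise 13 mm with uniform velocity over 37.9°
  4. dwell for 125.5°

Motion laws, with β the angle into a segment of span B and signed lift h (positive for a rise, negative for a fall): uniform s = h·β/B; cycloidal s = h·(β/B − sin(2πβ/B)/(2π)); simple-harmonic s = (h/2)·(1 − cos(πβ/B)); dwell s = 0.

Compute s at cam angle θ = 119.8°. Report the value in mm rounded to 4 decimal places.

seg 1 [0°–46.8°] cycloidal, h=10: full span → s += 10 → s = 10.0000
seg 2 [46.8°–196.6°] cycloidal, h=14: θ=119.8° here. β=73, B=149.8. 14·(0.4873 − sin(2π·0.4873)/(2π)) = 6.6450 → s = 16.6450

16.6450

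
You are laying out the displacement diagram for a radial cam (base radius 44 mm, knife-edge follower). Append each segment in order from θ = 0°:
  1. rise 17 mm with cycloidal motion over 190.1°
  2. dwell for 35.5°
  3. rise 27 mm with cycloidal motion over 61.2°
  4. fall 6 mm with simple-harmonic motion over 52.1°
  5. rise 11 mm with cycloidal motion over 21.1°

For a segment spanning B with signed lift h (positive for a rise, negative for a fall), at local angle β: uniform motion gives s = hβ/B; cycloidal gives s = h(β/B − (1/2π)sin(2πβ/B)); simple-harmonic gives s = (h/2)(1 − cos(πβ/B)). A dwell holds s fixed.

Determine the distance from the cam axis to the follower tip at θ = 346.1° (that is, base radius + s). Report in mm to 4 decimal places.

seg 1 [0°–190.1°] cycloidal, h=17: full span → s += 17 → s = 17.0000
seg 2 [190.1°–225.6°] dwell: s stays 17.0000
seg 3 [225.6°–286.8°] cycloidal, h=27: full span → s += 27 → s = 44.0000
seg 4 [286.8°–338.9°] simple-harmonic, h=-6: full span → s += -6 → s = 38.0000
seg 5 [338.9°–360°] cycloidal, h=11: θ=346.1° here. β=7.2, B=21.1. 11·(0.3412 − sin(2π·0.3412)/(2π)) = 2.2827 → s = 40.2827
radial distance = base radius + s = 44 + 40.2827 = 84.2827

84.2827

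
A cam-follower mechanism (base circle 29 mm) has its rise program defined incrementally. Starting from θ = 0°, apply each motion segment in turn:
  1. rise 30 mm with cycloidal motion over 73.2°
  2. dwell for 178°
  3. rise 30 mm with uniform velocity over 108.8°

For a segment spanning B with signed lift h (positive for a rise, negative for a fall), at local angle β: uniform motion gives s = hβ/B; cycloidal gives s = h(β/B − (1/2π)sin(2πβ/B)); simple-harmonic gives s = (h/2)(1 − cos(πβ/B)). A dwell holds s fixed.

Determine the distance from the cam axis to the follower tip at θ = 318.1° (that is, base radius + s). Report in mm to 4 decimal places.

seg 1 [0°–73.2°] cycloidal, h=30: full span → s += 30 → s = 30.0000
seg 2 [73.2°–251.2°] dwell: s stays 30.0000
seg 3 [251.2°–360°] uniform, h=30: θ=318.1° here. β=66.9, B=108.8. 30·66.9/108.8 = 18.4467 → s = 48.4467
radial distance = base radius + s = 29 + 48.4467 = 77.4467

77.4467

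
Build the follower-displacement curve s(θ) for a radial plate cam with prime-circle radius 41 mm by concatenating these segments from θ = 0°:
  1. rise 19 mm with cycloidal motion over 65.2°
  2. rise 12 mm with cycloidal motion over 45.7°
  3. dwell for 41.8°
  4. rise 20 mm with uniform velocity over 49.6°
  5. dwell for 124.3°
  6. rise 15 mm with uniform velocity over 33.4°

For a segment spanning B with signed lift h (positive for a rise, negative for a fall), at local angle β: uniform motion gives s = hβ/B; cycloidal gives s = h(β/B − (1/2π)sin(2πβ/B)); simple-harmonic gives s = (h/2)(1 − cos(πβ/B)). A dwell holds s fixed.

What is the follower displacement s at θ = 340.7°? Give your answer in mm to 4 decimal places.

seg 1 [0°–65.2°] cycloidal, h=19: full span → s += 19 → s = 19.0000
seg 2 [65.2°–110.9°] cycloidal, h=12: full span → s += 12 → s = 31.0000
seg 3 [110.9°–152.7°] dwell: s stays 31.0000
seg 4 [152.7°–202.3°] uniform, h=20: full span → s += 20 → s = 51.0000
seg 5 [202.3°–326.6°] dwell: s stays 51.0000
seg 6 [326.6°–360°] uniform, h=15: θ=340.7° here. β=14.1, B=33.4. 15·14.1/33.4 = 6.3323 → s = 57.3323

57.3323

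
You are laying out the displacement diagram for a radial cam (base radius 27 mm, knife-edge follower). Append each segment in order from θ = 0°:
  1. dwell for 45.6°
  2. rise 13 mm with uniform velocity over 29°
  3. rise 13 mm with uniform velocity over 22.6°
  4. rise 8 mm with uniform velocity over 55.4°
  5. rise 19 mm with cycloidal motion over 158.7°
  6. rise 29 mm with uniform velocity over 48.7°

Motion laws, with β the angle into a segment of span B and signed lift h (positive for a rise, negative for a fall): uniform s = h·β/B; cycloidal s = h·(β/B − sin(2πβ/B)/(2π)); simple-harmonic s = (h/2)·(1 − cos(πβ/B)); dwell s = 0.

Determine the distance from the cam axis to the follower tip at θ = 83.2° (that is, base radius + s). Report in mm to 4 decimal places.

seg 1 [0°–45.6°] dwell: s stays 0.0000
seg 2 [45.6°–74.6°] uniform, h=13: full span → s += 13 → s = 13.0000
seg 3 [74.6°–97.2°] uniform, h=13: θ=83.2° here. β=8.6, B=22.6. 13·8.6/22.6 = 4.9469 → s = 17.9469
radial distance = base radius + s = 27 + 17.9469 = 44.9469

44.9469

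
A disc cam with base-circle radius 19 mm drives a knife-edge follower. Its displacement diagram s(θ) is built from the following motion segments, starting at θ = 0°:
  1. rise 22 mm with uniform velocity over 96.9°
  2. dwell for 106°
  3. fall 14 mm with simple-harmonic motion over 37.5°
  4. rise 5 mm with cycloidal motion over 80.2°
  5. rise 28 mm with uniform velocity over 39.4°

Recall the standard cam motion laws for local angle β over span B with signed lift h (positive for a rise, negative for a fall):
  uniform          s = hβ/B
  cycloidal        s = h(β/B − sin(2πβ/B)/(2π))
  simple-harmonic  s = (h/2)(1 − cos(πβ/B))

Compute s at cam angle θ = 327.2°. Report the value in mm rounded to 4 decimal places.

seg 1 [0°–96.9°] uniform, h=22: full span → s += 22 → s = 22.0000
seg 2 [96.9°–202.9°] dwell: s stays 22.0000
seg 3 [202.9°–240.4°] simple-harmonic, h=-14: full span → s += -14 → s = 8.0000
seg 4 [240.4°–320.6°] cycloidal, h=5: full span → s += 5 → s = 13.0000
seg 5 [320.6°–360°] uniform, h=28: θ=327.2° here. β=6.6, B=39.4. 28·6.6/39.4 = 4.6904 → s = 17.6904

17.6904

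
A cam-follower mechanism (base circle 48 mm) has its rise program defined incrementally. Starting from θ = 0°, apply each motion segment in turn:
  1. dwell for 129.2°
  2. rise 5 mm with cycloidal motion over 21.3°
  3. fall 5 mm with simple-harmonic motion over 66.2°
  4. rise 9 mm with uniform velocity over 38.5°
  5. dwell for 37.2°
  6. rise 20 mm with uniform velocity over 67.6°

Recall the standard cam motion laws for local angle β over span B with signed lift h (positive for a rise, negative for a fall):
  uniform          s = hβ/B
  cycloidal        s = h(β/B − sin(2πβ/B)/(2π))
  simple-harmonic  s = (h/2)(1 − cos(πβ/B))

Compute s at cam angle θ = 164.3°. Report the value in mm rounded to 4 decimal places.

seg 1 [0°–129.2°] dwell: s stays 0.0000
seg 2 [129.2°–150.5°] cycloidal, h=5: full span → s += 5 → s = 5.0000
seg 3 [150.5°–216.7°] simple-harmonic, h=-5: θ=164.3° here. β=13.8, B=66.2. -5/2·(1 − cos(π·0.2085)) = -0.5172 → s = 4.4828

4.4828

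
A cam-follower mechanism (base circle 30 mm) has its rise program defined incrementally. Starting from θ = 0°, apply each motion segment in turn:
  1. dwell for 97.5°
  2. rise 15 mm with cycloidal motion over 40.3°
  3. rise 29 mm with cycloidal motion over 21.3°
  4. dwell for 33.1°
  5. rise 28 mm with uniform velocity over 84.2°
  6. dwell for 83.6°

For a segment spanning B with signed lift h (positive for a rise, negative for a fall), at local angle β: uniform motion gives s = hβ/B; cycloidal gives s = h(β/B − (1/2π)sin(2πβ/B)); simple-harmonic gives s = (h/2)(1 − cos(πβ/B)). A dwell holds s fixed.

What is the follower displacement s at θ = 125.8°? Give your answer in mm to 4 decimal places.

seg 1 [0°–97.5°] dwell: s stays 0.0000
seg 2 [97.5°–137.8°] cycloidal, h=15: θ=125.8° here. β=28.3, B=40.3. 15·(0.7022 − sin(2π·0.7022)/(2π)) = 12.8141 → s = 12.8141

12.8141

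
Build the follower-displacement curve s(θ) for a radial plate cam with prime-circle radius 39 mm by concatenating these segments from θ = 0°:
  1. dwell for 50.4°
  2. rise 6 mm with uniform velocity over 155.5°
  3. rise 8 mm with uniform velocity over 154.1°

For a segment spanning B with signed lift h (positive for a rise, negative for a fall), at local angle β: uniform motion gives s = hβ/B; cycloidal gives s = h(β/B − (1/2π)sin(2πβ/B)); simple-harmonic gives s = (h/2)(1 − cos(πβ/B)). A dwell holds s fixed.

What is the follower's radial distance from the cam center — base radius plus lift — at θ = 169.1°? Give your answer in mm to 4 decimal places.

seg 1 [0°–50.4°] dwell: s stays 0.0000
seg 2 [50.4°–205.9°] uniform, h=6: θ=169.1° here. β=118.7, B=155.5. 6·118.7/155.5 = 4.5801 → s = 4.5801
radial distance = base radius + s = 39 + 4.5801 = 43.5801

43.5801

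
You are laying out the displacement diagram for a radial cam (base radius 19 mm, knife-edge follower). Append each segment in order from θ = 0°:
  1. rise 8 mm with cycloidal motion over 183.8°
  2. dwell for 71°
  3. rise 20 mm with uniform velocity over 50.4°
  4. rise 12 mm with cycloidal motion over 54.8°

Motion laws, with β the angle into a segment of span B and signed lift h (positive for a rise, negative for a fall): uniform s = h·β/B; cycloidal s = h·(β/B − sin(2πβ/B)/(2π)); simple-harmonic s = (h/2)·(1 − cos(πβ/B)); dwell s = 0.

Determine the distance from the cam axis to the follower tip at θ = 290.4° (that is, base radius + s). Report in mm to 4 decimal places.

seg 1 [0°–183.8°] cycloidal, h=8: full span → s += 8 → s = 8.0000
seg 2 [183.8°–254.8°] dwell: s stays 8.0000
seg 3 [254.8°–305.2°] uniform, h=20: θ=290.4° here. β=35.6, B=50.4. 20·35.6/50.4 = 14.1270 → s = 22.1270
radial distance = base radius + s = 19 + 22.1270 = 41.1270

41.1270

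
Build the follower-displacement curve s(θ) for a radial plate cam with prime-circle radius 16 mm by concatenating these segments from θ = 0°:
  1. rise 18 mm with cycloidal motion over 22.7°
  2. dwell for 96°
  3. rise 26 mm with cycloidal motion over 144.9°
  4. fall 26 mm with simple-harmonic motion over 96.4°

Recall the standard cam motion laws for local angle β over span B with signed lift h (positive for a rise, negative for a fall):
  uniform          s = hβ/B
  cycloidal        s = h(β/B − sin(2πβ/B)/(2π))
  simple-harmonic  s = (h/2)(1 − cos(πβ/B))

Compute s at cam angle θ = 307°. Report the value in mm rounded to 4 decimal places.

seg 1 [0°–22.7°] cycloidal, h=18: full span → s += 18 → s = 18.0000
seg 2 [22.7°–118.7°] dwell: s stays 18.0000
seg 3 [118.7°–263.6°] cycloidal, h=26: full span → s += 26 → s = 44.0000
seg 4 [263.6°–360°] simple-harmonic, h=-26: θ=307° here. β=43.4, B=96.4. -26/2·(1 − cos(π·0.4502)) = -10.9747 → s = 33.0253

33.0253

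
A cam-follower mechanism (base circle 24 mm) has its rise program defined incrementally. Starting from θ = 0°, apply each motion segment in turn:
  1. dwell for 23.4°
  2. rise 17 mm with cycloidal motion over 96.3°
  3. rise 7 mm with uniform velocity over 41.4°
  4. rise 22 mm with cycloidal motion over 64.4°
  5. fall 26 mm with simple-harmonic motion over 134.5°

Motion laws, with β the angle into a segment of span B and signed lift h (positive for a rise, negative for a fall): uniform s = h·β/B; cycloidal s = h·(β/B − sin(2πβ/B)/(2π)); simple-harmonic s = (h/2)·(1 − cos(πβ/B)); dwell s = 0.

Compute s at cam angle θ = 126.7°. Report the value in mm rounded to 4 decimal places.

seg 1 [0°–23.4°] dwell: s stays 0.0000
seg 2 [23.4°–119.7°] cycloidal, h=17: full span → s += 17 → s = 17.0000
seg 3 [119.7°–161.1°] uniform, h=7: θ=126.7° here. β=7, B=41.4. 7·7/41.4 = 1.1836 → s = 18.1836

18.1836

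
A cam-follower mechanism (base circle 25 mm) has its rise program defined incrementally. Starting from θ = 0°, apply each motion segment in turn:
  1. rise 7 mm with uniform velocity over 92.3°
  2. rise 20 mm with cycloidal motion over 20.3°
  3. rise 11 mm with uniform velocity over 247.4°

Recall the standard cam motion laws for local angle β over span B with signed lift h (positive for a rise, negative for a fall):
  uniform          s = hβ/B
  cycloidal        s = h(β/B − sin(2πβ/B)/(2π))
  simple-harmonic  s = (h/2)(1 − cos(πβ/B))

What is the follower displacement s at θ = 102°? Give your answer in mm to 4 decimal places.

seg 1 [0°–92.3°] uniform, h=7: full span → s += 7 → s = 7.0000
seg 2 [92.3°–112.6°] cycloidal, h=20: θ=102° here. β=9.7, B=20.3. 20·(0.4778 − sin(2π·0.4778)/(2π)) = 9.1147 → s = 16.1147

16.1147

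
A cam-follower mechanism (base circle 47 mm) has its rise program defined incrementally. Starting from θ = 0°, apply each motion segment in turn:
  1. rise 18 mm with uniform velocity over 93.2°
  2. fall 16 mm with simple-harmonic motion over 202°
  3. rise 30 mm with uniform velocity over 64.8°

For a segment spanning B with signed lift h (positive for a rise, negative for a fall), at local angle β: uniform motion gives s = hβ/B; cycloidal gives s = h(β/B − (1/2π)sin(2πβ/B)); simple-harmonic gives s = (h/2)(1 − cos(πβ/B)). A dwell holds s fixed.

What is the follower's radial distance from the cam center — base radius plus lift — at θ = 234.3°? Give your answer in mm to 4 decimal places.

seg 1 [0°–93.2°] uniform, h=18: full span → s += 18 → s = 18.0000
seg 2 [93.2°–295.2°] simple-harmonic, h=-16: θ=234.3° here. β=141.1, B=202. -16/2·(1 − cos(π·0.6985)) = -12.6720 → s = 5.3280
radial distance = base radius + s = 47 + 5.3280 = 52.3280

52.3280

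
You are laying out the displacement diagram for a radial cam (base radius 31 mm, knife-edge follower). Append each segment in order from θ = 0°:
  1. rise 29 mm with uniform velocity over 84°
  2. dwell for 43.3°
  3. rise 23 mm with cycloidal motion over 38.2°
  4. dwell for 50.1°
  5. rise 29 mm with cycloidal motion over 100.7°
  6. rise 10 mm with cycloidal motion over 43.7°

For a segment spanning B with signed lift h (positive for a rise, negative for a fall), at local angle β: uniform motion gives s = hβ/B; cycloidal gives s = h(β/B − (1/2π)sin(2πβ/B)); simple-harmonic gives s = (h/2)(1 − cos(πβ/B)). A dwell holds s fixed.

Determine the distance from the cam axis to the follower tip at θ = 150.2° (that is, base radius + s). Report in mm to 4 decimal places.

seg 1 [0°–84°] uniform, h=29: full span → s += 29 → s = 29.0000
seg 2 [84°–127.3°] dwell: s stays 29.0000
seg 3 [127.3°–165.5°] cycloidal, h=23: θ=150.2° here. β=22.9, B=38.2. 23·(0.5995 − sin(2π·0.5995)/(2π)) = 15.9298 → s = 44.9298
radial distance = base radius + s = 31 + 44.9298 = 75.9298

75.9298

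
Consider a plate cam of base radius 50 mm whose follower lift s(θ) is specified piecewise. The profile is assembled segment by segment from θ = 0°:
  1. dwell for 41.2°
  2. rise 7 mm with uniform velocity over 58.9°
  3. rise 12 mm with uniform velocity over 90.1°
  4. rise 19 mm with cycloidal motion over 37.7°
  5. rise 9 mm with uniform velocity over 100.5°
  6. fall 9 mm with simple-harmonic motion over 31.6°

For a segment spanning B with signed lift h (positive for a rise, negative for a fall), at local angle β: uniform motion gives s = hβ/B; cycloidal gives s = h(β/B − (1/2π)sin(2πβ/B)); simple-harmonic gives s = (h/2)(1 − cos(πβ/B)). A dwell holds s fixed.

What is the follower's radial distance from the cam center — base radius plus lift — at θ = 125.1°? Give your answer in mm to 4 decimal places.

seg 1 [0°–41.2°] dwell: s stays 0.0000
seg 2 [41.2°–100.1°] uniform, h=7: full span → s += 7 → s = 7.0000
seg 3 [100.1°–190.2°] uniform, h=12: θ=125.1° here. β=25, B=90.1. 12·25/90.1 = 3.3296 → s = 10.3296
radial distance = base radius + s = 50 + 10.3296 = 60.3296

60.3296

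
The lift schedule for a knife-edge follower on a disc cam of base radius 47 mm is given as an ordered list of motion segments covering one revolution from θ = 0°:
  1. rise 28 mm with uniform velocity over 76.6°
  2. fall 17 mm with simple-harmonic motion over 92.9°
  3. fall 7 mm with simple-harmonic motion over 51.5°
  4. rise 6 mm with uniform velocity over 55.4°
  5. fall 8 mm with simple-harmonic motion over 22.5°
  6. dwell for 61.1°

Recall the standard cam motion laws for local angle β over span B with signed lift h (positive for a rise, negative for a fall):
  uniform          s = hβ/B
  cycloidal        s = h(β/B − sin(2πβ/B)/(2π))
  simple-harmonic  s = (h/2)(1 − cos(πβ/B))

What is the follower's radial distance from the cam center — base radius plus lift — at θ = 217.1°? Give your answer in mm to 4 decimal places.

seg 1 [0°–76.6°] uniform, h=28: full span → s += 28 → s = 28.0000
seg 2 [76.6°–169.5°] simple-harmonic, h=-17: full span → s += -17 → s = 11.0000
seg 3 [169.5°–221°] simple-harmonic, h=-7: θ=217.1° here. β=47.6, B=51.5. -7/2·(1 − cos(π·0.9243)) = -6.9014 → s = 4.0986
radial distance = base radius + s = 47 + 4.0986 = 51.0986

51.0986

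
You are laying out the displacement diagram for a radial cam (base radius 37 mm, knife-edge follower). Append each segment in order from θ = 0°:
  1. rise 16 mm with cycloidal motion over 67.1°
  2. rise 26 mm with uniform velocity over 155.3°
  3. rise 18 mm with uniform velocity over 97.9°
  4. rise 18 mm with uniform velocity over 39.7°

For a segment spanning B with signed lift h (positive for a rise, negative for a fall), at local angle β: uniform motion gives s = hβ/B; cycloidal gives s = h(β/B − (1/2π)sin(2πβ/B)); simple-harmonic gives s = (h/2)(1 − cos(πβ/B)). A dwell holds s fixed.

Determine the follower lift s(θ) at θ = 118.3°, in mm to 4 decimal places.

seg 1 [0°–67.1°] cycloidal, h=16: full span → s += 16 → s = 16.0000
seg 2 [67.1°–222.4°] uniform, h=26: θ=118.3° here. β=51.2, B=155.3. 26·51.2/155.3 = 8.5718 → s = 24.5718

24.5718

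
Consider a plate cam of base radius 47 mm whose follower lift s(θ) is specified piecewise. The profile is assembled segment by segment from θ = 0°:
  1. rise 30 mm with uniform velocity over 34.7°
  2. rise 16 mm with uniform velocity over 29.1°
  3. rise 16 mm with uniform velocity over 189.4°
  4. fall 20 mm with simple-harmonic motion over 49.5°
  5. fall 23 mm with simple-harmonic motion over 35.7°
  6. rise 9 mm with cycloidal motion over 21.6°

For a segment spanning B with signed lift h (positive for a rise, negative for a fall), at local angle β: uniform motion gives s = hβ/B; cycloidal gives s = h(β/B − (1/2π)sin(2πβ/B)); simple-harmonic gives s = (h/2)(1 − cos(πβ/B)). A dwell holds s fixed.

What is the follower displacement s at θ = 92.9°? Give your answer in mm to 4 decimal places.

seg 1 [0°–34.7°] uniform, h=30: full span → s += 30 → s = 30.0000
seg 2 [34.7°–63.8°] uniform, h=16: full span → s += 16 → s = 46.0000
seg 3 [63.8°–253.2°] uniform, h=16: θ=92.9° here. β=29.1, B=189.4. 16·29.1/189.4 = 2.4583 → s = 48.4583

48.4583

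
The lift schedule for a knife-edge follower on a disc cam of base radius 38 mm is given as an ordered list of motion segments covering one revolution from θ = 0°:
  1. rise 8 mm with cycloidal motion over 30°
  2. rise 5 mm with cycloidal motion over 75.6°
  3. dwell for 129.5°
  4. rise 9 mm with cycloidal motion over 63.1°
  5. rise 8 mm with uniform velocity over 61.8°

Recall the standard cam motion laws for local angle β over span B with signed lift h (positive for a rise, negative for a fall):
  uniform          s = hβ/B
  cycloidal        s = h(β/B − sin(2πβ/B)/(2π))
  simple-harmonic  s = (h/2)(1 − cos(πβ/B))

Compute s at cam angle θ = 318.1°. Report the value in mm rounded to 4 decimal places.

seg 1 [0°–30°] cycloidal, h=8: full span → s += 8 → s = 8.0000
seg 2 [30°–105.6°] cycloidal, h=5: full span → s += 5 → s = 13.0000
seg 3 [105.6°–235.1°] dwell: s stays 13.0000
seg 4 [235.1°–298.2°] cycloidal, h=9: full span → s += 9 → s = 22.0000
seg 5 [298.2°–360°] uniform, h=8: θ=318.1° here. β=19.9, B=61.8. 8·19.9/61.8 = 2.5761 → s = 24.5761

24.5761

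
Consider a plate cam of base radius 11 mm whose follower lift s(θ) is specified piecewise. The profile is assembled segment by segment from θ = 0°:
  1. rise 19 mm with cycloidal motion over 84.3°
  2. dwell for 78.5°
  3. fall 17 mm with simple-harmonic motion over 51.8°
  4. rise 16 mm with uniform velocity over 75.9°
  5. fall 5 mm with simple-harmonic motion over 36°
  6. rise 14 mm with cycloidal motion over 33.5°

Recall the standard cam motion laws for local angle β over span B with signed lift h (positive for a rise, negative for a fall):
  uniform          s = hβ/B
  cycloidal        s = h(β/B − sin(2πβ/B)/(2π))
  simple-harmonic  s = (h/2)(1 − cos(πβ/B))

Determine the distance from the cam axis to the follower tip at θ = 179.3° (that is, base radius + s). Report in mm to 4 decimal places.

seg 1 [0°–84.3°] cycloidal, h=19: full span → s += 19 → s = 19.0000
seg 2 [84.3°–162.8°] dwell: s stays 19.0000
seg 3 [162.8°–214.6°] simple-harmonic, h=-17: θ=179.3° here. β=16.5, B=51.8. -17/2·(1 − cos(π·0.3185)) = -3.9124 → s = 15.0876
radial distance = base radius + s = 11 + 15.0876 = 26.0876

26.0876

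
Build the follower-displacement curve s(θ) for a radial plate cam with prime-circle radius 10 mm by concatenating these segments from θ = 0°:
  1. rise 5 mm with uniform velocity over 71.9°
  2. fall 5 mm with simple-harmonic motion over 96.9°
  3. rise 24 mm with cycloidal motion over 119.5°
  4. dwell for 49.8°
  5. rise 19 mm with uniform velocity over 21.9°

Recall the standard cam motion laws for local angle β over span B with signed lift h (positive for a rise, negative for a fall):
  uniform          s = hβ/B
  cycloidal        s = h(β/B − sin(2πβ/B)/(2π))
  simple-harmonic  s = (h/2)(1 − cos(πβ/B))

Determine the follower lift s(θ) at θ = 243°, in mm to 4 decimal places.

seg 1 [0°–71.9°] uniform, h=5: full span → s += 5 → s = 5.0000
seg 2 [71.9°–168.8°] simple-harmonic, h=-5: full span → s += -5 → s = 0.0000
seg 3 [168.8°–288.3°] cycloidal, h=24: θ=243° here. β=74.2, B=119.5. 24·(0.6209 − sin(2π·0.6209)/(2π)) = 17.5329 → s = 17.5329

17.5329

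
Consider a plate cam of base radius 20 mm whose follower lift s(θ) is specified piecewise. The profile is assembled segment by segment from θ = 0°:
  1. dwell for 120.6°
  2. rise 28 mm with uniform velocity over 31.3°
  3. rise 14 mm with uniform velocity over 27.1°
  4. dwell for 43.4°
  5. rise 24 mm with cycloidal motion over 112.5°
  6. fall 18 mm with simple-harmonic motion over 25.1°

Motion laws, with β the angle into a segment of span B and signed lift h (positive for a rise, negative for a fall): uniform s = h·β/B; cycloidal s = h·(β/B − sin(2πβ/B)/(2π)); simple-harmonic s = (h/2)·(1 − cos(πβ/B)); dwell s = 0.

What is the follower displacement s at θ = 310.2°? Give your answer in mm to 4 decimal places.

seg 1 [0°–120.6°] dwell: s stays 0.0000
seg 2 [120.6°–151.9°] uniform, h=28: full span → s += 28 → s = 28.0000
seg 3 [151.9°–179°] uniform, h=14: full span → s += 14 → s = 42.0000
seg 4 [179°–222.4°] dwell: s stays 42.0000
seg 5 [222.4°–334.9°] cycloidal, h=24: θ=310.2° here. β=87.8, B=112.5. 24·(0.7804 − sin(2π·0.7804)/(2π)) = 22.4807 → s = 64.4807

64.4807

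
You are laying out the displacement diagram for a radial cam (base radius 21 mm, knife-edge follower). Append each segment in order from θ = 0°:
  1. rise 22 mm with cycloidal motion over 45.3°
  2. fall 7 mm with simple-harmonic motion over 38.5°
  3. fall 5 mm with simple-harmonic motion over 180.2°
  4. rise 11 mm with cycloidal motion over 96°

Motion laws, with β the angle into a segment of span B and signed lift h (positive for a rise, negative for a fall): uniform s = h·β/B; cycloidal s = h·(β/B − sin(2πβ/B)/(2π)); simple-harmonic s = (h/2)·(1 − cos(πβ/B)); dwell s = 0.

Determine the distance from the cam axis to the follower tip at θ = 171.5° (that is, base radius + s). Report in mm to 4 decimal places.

seg 1 [0°–45.3°] cycloidal, h=22: full span → s += 22 → s = 22.0000
seg 2 [45.3°–83.8°] simple-harmonic, h=-7: full span → s += -7 → s = 15.0000
seg 3 [83.8°–264°] simple-harmonic, h=-5: θ=171.5° here. β=87.7, B=180.2. -5/2·(1 − cos(π·0.4867)) = -2.3954 → s = 12.6046
radial distance = base radius + s = 21 + 12.6046 = 33.6046

33.6046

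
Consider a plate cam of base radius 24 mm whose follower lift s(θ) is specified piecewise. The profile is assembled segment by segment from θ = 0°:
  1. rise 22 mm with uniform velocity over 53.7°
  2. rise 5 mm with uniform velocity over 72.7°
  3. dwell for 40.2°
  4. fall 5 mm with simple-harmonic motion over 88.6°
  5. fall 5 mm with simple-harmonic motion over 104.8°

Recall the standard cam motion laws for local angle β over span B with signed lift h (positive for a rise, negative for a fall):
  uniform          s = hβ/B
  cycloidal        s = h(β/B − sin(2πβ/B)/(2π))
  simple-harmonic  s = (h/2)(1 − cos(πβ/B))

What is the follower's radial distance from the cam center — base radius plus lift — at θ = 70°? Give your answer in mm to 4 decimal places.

seg 1 [0°–53.7°] uniform, h=22: full span → s += 22 → s = 22.0000
seg 2 [53.7°–126.4°] uniform, h=5: θ=70° here. β=16.3, B=72.7. 5·16.3/72.7 = 1.1210 → s = 23.1210
radial distance = base radius + s = 24 + 23.1210 = 47.1210

47.1210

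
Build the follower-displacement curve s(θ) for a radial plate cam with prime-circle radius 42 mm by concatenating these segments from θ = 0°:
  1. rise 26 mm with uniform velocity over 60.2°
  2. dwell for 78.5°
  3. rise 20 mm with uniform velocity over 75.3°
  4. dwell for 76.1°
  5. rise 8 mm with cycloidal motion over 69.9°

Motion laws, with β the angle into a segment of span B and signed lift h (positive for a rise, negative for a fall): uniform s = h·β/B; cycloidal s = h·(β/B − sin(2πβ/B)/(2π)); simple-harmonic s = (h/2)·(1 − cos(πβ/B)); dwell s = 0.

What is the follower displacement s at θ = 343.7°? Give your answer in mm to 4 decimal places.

seg 1 [0°–60.2°] uniform, h=26: full span → s += 26 → s = 26.0000
seg 2 [60.2°–138.7°] dwell: s stays 26.0000
seg 3 [138.7°–214°] uniform, h=20: full span → s += 20 → s = 46.0000
seg 4 [214°–290.1°] dwell: s stays 46.0000
seg 5 [290.1°–360°] cycloidal, h=8: θ=343.7° here. β=53.6, B=69.9. 8·(0.7668 − sin(2π·0.7668)/(2π)) = 7.4006 → s = 53.4006

53.4006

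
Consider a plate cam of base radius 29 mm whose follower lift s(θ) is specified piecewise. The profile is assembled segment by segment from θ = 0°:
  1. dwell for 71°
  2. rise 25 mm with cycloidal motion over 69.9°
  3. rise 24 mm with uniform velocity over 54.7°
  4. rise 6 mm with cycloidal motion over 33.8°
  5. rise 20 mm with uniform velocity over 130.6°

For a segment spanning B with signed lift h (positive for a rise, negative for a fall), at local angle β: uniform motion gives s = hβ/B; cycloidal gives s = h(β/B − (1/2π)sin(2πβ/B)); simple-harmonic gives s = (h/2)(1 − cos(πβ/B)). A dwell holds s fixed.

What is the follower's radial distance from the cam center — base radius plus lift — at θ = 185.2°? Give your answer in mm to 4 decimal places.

seg 1 [0°–71°] dwell: s stays 0.0000
seg 2 [71°–140.9°] cycloidal, h=25: full span → s += 25 → s = 25.0000
seg 3 [140.9°–195.6°] uniform, h=24: θ=185.2° here. β=44.3, B=54.7. 24·44.3/54.7 = 19.4369 → s = 44.4369
radial distance = base radius + s = 29 + 44.4369 = 73.4369

73.4369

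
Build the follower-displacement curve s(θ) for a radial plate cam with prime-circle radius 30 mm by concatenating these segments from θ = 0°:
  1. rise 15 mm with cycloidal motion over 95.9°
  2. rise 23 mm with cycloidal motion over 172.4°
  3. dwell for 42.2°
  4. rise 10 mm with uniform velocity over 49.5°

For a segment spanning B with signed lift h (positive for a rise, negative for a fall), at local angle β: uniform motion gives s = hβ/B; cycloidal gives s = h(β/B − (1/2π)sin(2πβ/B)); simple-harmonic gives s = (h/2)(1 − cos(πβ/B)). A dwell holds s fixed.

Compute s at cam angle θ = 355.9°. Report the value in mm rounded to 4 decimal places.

seg 1 [0°–95.9°] cycloidal, h=15: full span → s += 15 → s = 15.0000
seg 2 [95.9°–268.3°] cycloidal, h=23: full span → s += 23 → s = 38.0000
seg 3 [268.3°–310.5°] dwell: s stays 38.0000
seg 4 [310.5°–360°] uniform, h=10: θ=355.9° here. β=45.4, B=49.5. 10·45.4/49.5 = 9.1717 → s = 47.1717

47.1717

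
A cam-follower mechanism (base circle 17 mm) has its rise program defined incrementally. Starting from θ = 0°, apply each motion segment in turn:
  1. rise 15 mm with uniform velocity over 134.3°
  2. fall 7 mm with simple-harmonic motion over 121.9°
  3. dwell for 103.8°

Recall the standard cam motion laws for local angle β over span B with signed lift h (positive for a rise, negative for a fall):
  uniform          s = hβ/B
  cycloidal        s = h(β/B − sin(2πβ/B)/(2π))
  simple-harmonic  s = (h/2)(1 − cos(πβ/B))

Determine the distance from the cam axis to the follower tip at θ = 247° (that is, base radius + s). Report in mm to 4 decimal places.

seg 1 [0°–134.3°] uniform, h=15: full span → s += 15 → s = 15.0000
seg 2 [134.3°–256.2°] simple-harmonic, h=-7: θ=247° here. β=112.7, B=121.9. -7/2·(1 − cos(π·0.9245)) = -6.9021 → s = 8.0979
radial distance = base radius + s = 17 + 8.0979 = 25.0979

25.0979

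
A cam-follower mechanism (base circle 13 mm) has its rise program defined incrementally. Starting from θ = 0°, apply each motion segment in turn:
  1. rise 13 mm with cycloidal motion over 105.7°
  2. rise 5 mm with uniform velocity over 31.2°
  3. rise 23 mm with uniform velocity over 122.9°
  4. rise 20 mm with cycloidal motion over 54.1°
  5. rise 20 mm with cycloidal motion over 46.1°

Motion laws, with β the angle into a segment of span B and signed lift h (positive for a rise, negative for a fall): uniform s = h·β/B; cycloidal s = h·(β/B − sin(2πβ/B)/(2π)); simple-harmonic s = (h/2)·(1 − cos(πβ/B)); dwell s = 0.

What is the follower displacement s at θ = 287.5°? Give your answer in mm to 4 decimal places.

seg 1 [0°–105.7°] cycloidal, h=13: full span → s += 13 → s = 13.0000
seg 2 [105.7°–136.9°] uniform, h=5: full span → s += 5 → s = 18.0000
seg 3 [136.9°–259.8°] uniform, h=23: full span → s += 23 → s = 41.0000
seg 4 [259.8°–313.9°] cycloidal, h=20: θ=287.5° here. β=27.7, B=54.1. 20·(0.5120 − sin(2π·0.5120)/(2π)) = 10.4804 → s = 51.4804

51.4804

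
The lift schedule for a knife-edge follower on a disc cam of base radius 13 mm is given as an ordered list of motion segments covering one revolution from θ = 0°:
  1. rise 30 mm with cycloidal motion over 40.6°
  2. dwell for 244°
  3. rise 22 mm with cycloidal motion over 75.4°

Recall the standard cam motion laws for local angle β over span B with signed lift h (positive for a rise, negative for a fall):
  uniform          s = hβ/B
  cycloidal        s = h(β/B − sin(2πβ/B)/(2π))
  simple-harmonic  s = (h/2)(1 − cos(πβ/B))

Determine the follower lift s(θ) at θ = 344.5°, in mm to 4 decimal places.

seg 1 [0°–40.6°] cycloidal, h=30: full span → s += 30 → s = 30.0000
seg 2 [40.6°–284.6°] dwell: s stays 30.0000
seg 3 [284.6°–360°] cycloidal, h=22: θ=344.5° here. β=59.9, B=75.4. 22·(0.7944 − sin(2π·0.7944)/(2π)) = 20.8433 → s = 50.8433

50.8433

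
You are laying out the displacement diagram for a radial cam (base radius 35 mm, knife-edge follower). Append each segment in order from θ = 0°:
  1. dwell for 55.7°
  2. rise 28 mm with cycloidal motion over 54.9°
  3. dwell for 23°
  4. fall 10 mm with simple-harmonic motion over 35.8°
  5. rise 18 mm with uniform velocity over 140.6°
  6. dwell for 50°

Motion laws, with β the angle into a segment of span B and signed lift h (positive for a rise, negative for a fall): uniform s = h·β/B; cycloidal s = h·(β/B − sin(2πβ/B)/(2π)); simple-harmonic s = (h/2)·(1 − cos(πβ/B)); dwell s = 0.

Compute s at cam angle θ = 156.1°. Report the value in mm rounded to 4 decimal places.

seg 1 [0°–55.7°] dwell: s stays 0.0000
seg 2 [55.7°–110.6°] cycloidal, h=28: full span → s += 28 → s = 28.0000
seg 3 [110.6°–133.6°] dwell: s stays 28.0000
seg 4 [133.6°–169.4°] simple-harmonic, h=-10: θ=156.1° here. β=22.5, B=35.8. -10/2·(1 − cos(π·0.6285)) = -6.9640 → s = 21.0360

21.0360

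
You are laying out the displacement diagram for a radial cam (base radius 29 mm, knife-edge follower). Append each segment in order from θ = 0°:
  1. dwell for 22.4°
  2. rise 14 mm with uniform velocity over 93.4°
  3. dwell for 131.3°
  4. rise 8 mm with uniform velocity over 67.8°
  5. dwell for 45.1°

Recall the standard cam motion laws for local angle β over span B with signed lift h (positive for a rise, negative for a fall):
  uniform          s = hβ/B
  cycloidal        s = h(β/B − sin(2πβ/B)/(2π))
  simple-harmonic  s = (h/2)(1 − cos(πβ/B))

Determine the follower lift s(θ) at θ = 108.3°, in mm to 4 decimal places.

seg 1 [0°–22.4°] dwell: s stays 0.0000
seg 2 [22.4°–115.8°] uniform, h=14: θ=108.3° here. β=85.9, B=93.4. 14·85.9/93.4 = 12.8758 → s = 12.8758

12.8758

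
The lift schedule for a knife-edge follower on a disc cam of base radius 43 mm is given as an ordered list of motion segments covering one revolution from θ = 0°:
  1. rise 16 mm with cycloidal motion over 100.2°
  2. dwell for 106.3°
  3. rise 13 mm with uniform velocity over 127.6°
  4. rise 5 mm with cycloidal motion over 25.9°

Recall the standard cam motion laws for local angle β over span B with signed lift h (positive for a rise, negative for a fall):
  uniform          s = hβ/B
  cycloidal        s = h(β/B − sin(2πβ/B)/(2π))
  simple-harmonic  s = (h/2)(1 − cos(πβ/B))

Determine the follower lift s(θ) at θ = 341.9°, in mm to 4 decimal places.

seg 1 [0°–100.2°] cycloidal, h=16: full span → s += 16 → s = 16.0000
seg 2 [100.2°–206.5°] dwell: s stays 16.0000
seg 3 [206.5°–334.1°] uniform, h=13: full span → s += 13 → s = 29.0000
seg 4 [334.1°–360°] cycloidal, h=5: θ=341.9° here. β=7.8, B=25.9. 5·(0.3012 − sin(2π·0.3012)/(2π)) = 0.7508 → s = 29.7508

29.7508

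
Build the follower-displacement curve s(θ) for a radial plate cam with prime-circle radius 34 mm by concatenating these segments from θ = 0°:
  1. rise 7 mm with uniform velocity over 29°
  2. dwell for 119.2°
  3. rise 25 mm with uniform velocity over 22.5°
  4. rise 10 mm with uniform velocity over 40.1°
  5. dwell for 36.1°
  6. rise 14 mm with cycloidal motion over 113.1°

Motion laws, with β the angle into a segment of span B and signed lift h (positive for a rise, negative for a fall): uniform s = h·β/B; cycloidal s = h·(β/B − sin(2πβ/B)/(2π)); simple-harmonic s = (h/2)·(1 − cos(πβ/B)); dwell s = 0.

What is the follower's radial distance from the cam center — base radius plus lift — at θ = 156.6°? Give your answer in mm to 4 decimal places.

seg 1 [0°–29°] uniform, h=7: full span → s += 7 → s = 7.0000
seg 2 [29°–148.2°] dwell: s stays 7.0000
seg 3 [148.2°–170.7°] uniform, h=25: θ=156.6° here. β=8.4, B=22.5. 25·8.4/22.5 = 9.3333 → s = 16.3333
radial distance = base radius + s = 34 + 16.3333 = 50.3333

50.3333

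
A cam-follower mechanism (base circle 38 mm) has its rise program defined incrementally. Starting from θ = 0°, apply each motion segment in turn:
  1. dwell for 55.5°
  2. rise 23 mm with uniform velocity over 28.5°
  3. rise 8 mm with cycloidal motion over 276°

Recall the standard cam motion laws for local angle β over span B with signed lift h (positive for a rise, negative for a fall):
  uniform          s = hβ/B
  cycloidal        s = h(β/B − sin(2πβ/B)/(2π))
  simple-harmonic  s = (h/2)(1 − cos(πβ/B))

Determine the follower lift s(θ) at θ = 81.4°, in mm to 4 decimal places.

seg 1 [0°–55.5°] dwell: s stays 0.0000
seg 2 [55.5°–84°] uniform, h=23: θ=81.4° here. β=25.9, B=28.5. 23·25.9/28.5 = 20.9018 → s = 20.9018

20.9018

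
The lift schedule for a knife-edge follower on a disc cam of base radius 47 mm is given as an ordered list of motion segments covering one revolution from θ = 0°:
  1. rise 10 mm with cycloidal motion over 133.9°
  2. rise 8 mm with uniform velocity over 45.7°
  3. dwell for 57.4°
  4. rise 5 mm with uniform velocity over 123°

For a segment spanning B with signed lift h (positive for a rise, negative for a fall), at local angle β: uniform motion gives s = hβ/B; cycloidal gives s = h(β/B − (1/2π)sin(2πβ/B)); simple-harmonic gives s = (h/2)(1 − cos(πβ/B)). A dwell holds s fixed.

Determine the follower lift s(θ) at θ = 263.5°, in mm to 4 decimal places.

seg 1 [0°–133.9°] cycloidal, h=10: full span → s += 10 → s = 10.0000
seg 2 [133.9°–179.6°] uniform, h=8: full span → s += 8 → s = 18.0000
seg 3 [179.6°–237°] dwell: s stays 18.0000
seg 4 [237°–360°] uniform, h=5: θ=263.5° here. β=26.5, B=123. 5·26.5/123 = 1.0772 → s = 19.0772

19.0772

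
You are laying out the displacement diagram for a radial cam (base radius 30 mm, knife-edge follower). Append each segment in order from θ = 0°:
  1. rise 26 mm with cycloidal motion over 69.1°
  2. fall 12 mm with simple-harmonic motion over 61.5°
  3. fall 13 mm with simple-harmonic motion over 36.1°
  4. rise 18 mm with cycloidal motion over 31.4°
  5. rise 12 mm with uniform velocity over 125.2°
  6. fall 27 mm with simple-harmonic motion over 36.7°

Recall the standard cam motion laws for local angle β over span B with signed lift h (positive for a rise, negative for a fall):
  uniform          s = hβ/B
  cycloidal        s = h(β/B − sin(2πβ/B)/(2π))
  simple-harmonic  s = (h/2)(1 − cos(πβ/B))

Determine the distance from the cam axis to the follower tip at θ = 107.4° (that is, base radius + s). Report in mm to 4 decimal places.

seg 1 [0°–69.1°] cycloidal, h=26: full span → s += 26 → s = 26.0000
seg 2 [69.1°–130.6°] simple-harmonic, h=-12: θ=107.4° here. β=38.3, B=61.5. -12/2·(1 − cos(π·0.6228)) = -8.2571 → s = 17.7429
radial distance = base radius + s = 30 + 17.7429 = 47.7429

47.7429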